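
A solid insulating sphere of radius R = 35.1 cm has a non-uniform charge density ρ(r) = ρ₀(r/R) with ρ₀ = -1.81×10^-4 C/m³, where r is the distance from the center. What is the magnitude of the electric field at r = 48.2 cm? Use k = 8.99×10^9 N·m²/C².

E ≈ 9.52×10^5 V/m

Symmetry ⇒ E = E(r) r̂. Gaussian sphere of radius r = 48.2 cm (r > R, all charge enclosed).
Q_enc = 4π ∫₀^R ρ₀(r'/R)^1 r'² dr' = 4πρ₀R³/4 = -2.459×10^-5 C.
Gauss's law: E·4πr² = Q_enc/ε₀.
E = k|Q_enc|/r² = (8.99×10^9)(2.459×10^-5)/(0.482)² = 9.52×10^5 N/C.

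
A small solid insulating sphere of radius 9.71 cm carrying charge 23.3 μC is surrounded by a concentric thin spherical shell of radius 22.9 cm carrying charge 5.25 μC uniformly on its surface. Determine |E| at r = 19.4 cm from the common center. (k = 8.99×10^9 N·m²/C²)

5.57×10^6 V/m

Use a concentric Gaussian sphere at r = 19.4 cm (between the bodies, 9.71 cm < r < 22.9 cm).
The shell at 22.9 cm lies outside the Gaussian surface, so Q_enc = 23.3 μC = 2.33×10^-5 C.
Applying ∮E·dA = Q_enc/ε₀ with Φ = E(4πr²):
E = k|Q_enc|/r² = (8.99×10^9)(2.33×10^-5)/(0.194)² = 5.57e6 N/C.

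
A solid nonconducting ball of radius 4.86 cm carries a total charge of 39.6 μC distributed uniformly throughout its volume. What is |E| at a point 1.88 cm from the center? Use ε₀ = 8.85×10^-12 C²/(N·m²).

5.83×10^7 N/C

By spherical symmetry E is radial; choose a Gaussian sphere of radius r = 1.88 cm (r < R).
For a uniform sphere the enclosed fraction is (r/R)³, so Q_enc = (39.6 μC)(0.0188/0.0486)³ = 2.292×10^-6 C.
Applying ∮E·dA = Q_enc/ε₀ with Φ = E(4πr²):
E = |Q_enc|/(4πε₀r²) = (2.292e-6)/(4π·8.85×10^-12·(0.0188)²) = 5.83e7 N/C.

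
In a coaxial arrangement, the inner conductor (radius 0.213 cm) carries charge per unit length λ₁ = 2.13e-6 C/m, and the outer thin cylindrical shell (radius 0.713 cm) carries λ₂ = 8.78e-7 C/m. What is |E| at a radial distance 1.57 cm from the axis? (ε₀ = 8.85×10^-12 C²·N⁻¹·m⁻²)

E = 3.45e6 N/C

Coaxial Gaussian cylinder, radius r = 1.57 cm, length L (r > 0.713 cm, enclosing both).
λ_enc = λ₁ + λ₂ = (2.13×10^-6) + (8.78×10^-7) = 3.008e-6 C/m.
Since E is radial and uniform over the curved surface, Φ = E·2πrL = Q_enc/ε₀ = λ_enc L/ε₀.
E = |λ_enc|/(2πε₀r) = (3.008×10^-6)/(2π·8.85×10^-12·0.0157) = 3.45e6 N/C.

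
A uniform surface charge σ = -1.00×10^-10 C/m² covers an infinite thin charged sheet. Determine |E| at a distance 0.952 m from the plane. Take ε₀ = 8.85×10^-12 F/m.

|E| ≈ 5.65 V/m

By planar symmetry E is perpendicular to the sheet and uniform; use a Gaussian pillbox with flat faces of area A on each side of the sheet.
Only the two end caps contribute flux: Φ = 2EA. With Q_enc = σA, Gauss's law gives E = |σ|/(2ε₀).
E = |σ|/(2ε₀) = (1.00×10^-10)/(2·8.85×10^-12) = 5.65 N/C.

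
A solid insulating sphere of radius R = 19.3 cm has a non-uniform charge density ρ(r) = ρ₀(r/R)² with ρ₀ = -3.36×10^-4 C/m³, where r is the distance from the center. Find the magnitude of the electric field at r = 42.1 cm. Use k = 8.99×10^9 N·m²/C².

3.08×10^5 N/C

Use a concentric Gaussian sphere at r = 42.1 cm (r > R, all charge enclosed).
Q_enc = 4π ∫₀^R ρ₀(r'/R)^2 r'² dr' = 4πρ₀R³/5 = -6.071×10^-6 C.
Gauss's law: E·4πr² = Q_enc/ε₀.
E = k|Q_enc|/r² = (8.99×10^9)(6.071×10^-6)/(0.421)² = 3.08e5 N/C.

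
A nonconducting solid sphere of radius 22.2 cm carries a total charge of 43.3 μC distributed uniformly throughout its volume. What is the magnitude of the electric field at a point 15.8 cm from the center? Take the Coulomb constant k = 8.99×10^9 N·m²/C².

By spherical symmetry E is radial; choose a Gaussian sphere of radius r = 15.8 cm (r < R).
For a uniform sphere the enclosed fraction is (r/R)³, so Q_enc = (43.3 μC)(0.158/0.222)³ = 1.561×10^-5 C.
Applying ∮E·dA = Q_enc/ε₀ with Φ = E(4πr²):
E = k|Q_enc|/r² = (8.99×10^9)(1.561e-5)/(0.158)² = 5.62×10^6 N/C.

E ≈ 5.62×10^6 V/m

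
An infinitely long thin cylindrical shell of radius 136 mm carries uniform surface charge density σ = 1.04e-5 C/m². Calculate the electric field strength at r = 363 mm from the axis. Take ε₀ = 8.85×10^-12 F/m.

E ≈ 4.40×10^5 N/C

By cylindrical symmetry E is radial; use a coaxial Gaussian cylinder of radius 363 mm and length L (r > 136 mm).
The whole shell is enclosed: λ_enc = σ·2πR = (1.04×10^-5)·2π·(0.136) = 8.887e-6 C/m.
Since E is radial and uniform over the curved surface, Φ = E·2πrL = Q_enc/ε₀ = λ_enc L/ε₀.
E = |λ_enc|/(2πε₀r) = (8.887×10^-6)/(2π·8.85×10^-12·0.363) = 4.40e5 N/C.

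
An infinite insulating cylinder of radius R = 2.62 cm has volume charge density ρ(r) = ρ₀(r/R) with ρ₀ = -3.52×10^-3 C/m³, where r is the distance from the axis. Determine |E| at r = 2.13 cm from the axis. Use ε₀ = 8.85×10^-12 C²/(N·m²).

Take a coaxial cylindrical Gaussian surface of radius r = 2.13 cm and length L (r < R).
Integrating ρ over the cross-section to radius r: λ_enc = (2πρ₀/R) ∫₀^r r'^2 dr' = 2πρ₀ r^3/(3·R) = -2.719e-6 C/m.
By Gauss's law (flux through the curved wall only), E·2πrL = λ_enc L/ε₀.
E = |λ_enc|/(2πε₀r) = (2.719×10^-6)/(2π·8.85×10^-12·0.0213) = 2.30e6 N/C.

2.30e6 N/C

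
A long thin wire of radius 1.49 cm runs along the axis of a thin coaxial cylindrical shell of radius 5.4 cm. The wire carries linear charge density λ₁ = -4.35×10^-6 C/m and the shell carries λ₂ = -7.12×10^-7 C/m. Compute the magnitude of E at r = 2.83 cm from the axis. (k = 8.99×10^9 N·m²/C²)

|E| ≈ 2.76×10^6 N/C

Choose a coaxial cylinder of radius r = 2.83 cm (arbitrary length L) as the Gaussian surface (between the conductors, 1.49 cm < r < 5.4 cm).
The shell at 5.4 cm lies outside the Gaussian surface, so λ_enc = λ₁ = -4.35×10^-6 C/m.
By Gauss's law (flux through the curved wall only), E·2πrL = λ_enc L/ε₀.
E = 2k|λ_enc|/r = 2(8.99×10^9)(4.35×10^-6)/(0.0283) = 2.76×10^6 N/C.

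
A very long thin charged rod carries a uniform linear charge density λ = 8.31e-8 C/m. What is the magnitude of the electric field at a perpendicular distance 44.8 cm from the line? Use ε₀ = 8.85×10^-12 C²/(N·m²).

By cylindrical symmetry E is radial; use a coaxial Gaussian cylinder of radius 44.8 cm and length L.
Q_enc = λL, so λ_enc = 8.31×10^-8 C/m.
Applying ∮E·dA = Q_enc/ε₀ with the end caps contributing no flux:
E = |λ_enc|/(2πε₀r) = (8.31×10^-8)/(2π·8.85×10^-12·0.448) = 3.34e3 N/C.

E ≈ 3.34×10^3 N/C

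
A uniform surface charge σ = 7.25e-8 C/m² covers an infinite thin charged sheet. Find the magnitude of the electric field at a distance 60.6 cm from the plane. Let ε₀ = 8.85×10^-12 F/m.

E ≈ 4.10×10^3 N/C

Choose a cylindrical pillbox piercing the sheet, end faces (area A) parallel to it.
Only the two end caps contribute flux: Φ = 2EA. With Q_enc = σA, Gauss's law gives E = |σ|/(2ε₀).
E = |σ|/(2ε₀) = (7.25e-8)/(2·8.85×10^-12) = 4.10×10^3 N/C.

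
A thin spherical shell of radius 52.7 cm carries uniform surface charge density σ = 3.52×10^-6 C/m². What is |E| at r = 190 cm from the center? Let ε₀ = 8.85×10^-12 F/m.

3.06×10^4 N/C

By spherical symmetry E is radial; choose a Gaussian sphere of radius r = 190 cm (r > 52.7 cm).
The entire shell is enclosed: Q_enc = σ·4πR² = (3.52×10^-6)·4π·(0.527)² = 1.228×10^-5 C.
Since E is radial and uniform over the Gaussian sphere, Φ = E·4πr² = Q_enc/ε₀.
E = |Q_enc|/(4πε₀r²) = (1.228×10^-5)/(4π·8.85×10^-12·(1.9)²) = 3.06×10^4 N/C.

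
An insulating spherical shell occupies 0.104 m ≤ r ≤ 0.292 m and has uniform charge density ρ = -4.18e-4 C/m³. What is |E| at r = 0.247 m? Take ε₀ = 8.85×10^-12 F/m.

Use a concentric Gaussian sphere at r = 0.247 m (within the shell material, 0.104 m < r < 0.292 m).
Enclosed charge is the volume from a to r: Q_enc = (4π/3)ρ(r³ − a³) = -2.442×10^-5 C.
Gauss's law: E·4πr² = Q_enc/ε₀.
E = |Q_enc|/(4πε₀r²) = (2.442×10^-5)/(4π·8.85×10^-12·(0.247)²) = 3.60×10^6 N/C.

3.60×10^6 V/m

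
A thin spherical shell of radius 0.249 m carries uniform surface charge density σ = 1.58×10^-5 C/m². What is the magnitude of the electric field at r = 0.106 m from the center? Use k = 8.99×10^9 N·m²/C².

By spherical symmetry E is radial; choose a Gaussian sphere of radius r = 0.106 m (inside the shell, r < 0.249 m).
No charge lies within this surface, so Q_enc = 0 and Gauss's law gives E·4πr² = 0 ⇒ E = 0.

|E| = 0 N/C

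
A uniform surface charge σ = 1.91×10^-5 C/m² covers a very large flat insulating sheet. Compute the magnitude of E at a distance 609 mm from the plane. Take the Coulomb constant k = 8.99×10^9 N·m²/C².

1.08×10^6 V/m

The symmetry is planar: E is normal to the sheet and the same magnitude on both sides. Take a pillbox straddling the sheet with end-cap area A.
Flux Φ = 2EA and Q_enc = σA, so 2EA = σA/ε₀ ⇒ E = |σ|/(2ε₀), independent of distance.
E = 2πk|σ| = 2π(8.99×10^9)(1.91e-5) = 1.08e6 N/C.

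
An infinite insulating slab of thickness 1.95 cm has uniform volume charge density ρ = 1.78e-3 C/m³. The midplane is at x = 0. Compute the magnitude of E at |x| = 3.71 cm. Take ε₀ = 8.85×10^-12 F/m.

|E| ≈ 1.96×10^6 N/C

The point |x| = 3.71 cm lies outside the slab (half-thickness 0.00975 m). A symmetric pillbox spanning the full slab encloses Q_enc = ρ·d·A.
Flux = 2EA ⇒ E = |ρ|d/(2ε₀), independent of distance outside.
E = (1.78×10^-3)(0.0195)/(2·8.85×10^-12) = 1.96×10^6 N/C.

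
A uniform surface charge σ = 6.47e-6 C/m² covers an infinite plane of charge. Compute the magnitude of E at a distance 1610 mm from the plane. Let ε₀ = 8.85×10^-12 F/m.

The symmetry is planar: E is normal to the sheet and the same magnitude on both sides. Take a pillbox straddling the sheet with end-cap area A.
Flux Φ = 2EA and Q_enc = σA, so 2EA = σA/ε₀ ⇒ E = |σ|/(2ε₀), independent of distance.
E = |σ|/(2ε₀) = (6.47e-6)/(2·8.85×10^-12) = 3.66×10^5 N/C.

3.66×10^5 N/C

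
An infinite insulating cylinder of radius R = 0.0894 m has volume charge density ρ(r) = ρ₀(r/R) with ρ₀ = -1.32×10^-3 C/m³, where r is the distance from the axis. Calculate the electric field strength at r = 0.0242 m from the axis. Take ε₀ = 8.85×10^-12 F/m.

3.26×10^5 N/C

By cylindrical symmetry E is radial; use a coaxial Gaussian cylinder of radius 0.0242 m and length L (r < R).
λ_enc = ∫₀^r ρ(r')·2πr' dr' = (2πρ₀/R)·r^3/3 = -4.383×10^-7 C/m.
Since E is radial and uniform over the curved surface, Φ = E·2πrL = Q_enc/ε₀ = λ_enc L/ε₀.
E = |λ_enc|/(2πε₀r) = (4.383e-7)/(2π·8.85×10^-12·0.0242) = 3.26×10^5 N/C.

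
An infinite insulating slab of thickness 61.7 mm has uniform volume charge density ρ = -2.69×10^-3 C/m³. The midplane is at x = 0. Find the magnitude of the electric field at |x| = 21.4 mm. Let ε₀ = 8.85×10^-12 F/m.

E = 6.50×10^6 N/C

By symmetry E is perpendicular to the slab. A Gaussian pillbox from −21.4 mm to +21.4 mm (face area A) lies entirely within the slab.
Q_enc = ρ·(2x)·A and flux = 2EA, so 2EA = 2ρxA/ε₀ ⇒ E = |ρ|x/ε₀.
E = (2.69e-3)(0.0214)/(8.85×10^-12) = 6.50×10^6 N/C.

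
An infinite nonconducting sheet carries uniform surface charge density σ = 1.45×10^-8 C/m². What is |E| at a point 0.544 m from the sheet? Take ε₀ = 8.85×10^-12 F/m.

The symmetry is planar: E is normal to the sheet and the same magnitude on both sides. Take a pillbox straddling the sheet with end-cap area A.
Flux Φ = 2EA and Q_enc = σA, so 2EA = σA/ε₀ ⇒ E = |σ|/(2ε₀), independent of distance.
E = |σ|/(2ε₀) = (1.45×10^-8)/(2·8.85×10^-12) = 819 N/C.

|E| ≈ 819 N/C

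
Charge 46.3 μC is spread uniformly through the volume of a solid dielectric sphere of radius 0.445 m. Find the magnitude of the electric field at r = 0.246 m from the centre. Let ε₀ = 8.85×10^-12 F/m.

Symmetry ⇒ E = E(r) r̂. Gaussian sphere of radius r = 0.246 m (r < R).
For a uniform sphere the enclosed fraction is (r/R)³, so Q_enc = (46.3 μC)(0.246/0.445)³ = 7.822×10^-6 C.
Gauss's law: E·4πr² = Q_enc/ε₀.
E = |Q_enc|/(4πε₀r²) = (7.822×10^-6)/(4π·8.85×10^-12·(0.246)²) = 1.16×10^6 N/C.

|E| = 1.16e6 N/C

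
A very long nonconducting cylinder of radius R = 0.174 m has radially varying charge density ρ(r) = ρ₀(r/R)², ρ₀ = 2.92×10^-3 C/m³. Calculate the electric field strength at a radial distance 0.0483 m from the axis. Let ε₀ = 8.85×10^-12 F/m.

E ≈ 3.07e5 V/m

By cylindrical symmetry E is radial; use a coaxial Gaussian cylinder of radius 0.0483 m and length L (r < R).
λ_enc = ∫₀^r ρ(r')·2πr' dr' = (2πρ₀/R²)·r^4/4 = 8.245e-7 C/m.
Since E is radial and uniform over the curved surface, Φ = E·2πrL = Q_enc/ε₀ = λ_enc L/ε₀.
E = |λ_enc|/(2πε₀r) = (8.245×10^-7)/(2π·8.85×10^-12·0.0483) = 3.07e5 N/C.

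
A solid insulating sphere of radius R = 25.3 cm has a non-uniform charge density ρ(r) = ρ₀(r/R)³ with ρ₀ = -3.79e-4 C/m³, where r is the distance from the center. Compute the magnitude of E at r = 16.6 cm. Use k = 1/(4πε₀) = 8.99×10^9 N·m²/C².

E = 3.35e5 N/C

By spherical symmetry E is radial; choose a Gaussian sphere of radius r = 16.6 cm (r < R).
Q_enc = ∫₀^r ρ(r')·4πr'² dr' = (4πρ₀/R³) ∫₀^r r'^5 dr' = 4πρ₀ r^6/(6·R³) = -1.026e-6 C.
By Gauss's law, ∮E·dA = E·4πr² = Q_enc/ε₀.
E = k|Q_enc|/r² = (8.99×10^9)(1.026×10^-6)/(0.166)² = 3.35e5 N/C.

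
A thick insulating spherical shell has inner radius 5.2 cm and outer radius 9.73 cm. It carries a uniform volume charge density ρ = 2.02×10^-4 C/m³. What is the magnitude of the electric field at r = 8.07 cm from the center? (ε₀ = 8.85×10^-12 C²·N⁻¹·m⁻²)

By spherical symmetry E is radial; choose a Gaussian sphere of radius r = 8.07 cm (within the shell material, 5.2 cm < r < 9.73 cm).
Enclosed charge is the volume from a to r: Q_enc = (4π/3)ρ(r³ − a³) = 3.257e-7 C.
Applying ∮E·dA = Q_enc/ε₀ with Φ = E(4πr²):
E = |Q_enc|/(4πε₀r²) = (3.257×10^-7)/(4π·8.85×10^-12·(0.0807)²) = 4.50×10^5 N/C.

E = 4.50e5 N/C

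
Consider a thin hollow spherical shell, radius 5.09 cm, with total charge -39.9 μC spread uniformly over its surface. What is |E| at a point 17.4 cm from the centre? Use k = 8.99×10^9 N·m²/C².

Symmetry ⇒ E = E(r) r̂. Gaussian sphere of radius r = 17.4 cm (r > 5.09 cm).
The entire shell is enclosed: Q_enc = -3.99×10^-5 C.
By Gauss's law, ∮E·dA = E·4πr² = Q_enc/ε₀.
E = k|Q_enc|/r² = (8.99×10^9)(3.99×10^-5)/(0.174)² = 1.18×10^7 N/C.

E ≈ 1.18e7 N/C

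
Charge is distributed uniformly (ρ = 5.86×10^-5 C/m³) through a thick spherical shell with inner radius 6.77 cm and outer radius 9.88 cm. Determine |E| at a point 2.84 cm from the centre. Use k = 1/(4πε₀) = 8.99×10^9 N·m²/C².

|E| = 0 N/C

Take a concentric spherical Gaussian surface of radius r = 2.84 cm (r < 6.77 cm, inside the empty cavity).
No charge is enclosed, so by Gauss's law E·4πr² = 0 ⇒ E = 0.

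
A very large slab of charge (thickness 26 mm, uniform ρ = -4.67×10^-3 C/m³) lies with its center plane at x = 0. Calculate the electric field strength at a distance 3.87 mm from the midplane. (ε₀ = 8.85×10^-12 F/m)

2.04e6 N/C

By symmetry E is perpendicular to the slab. A Gaussian pillbox from −3.87 mm to +3.87 mm (face area A) lies entirely within the slab.
Q_enc = ρ·(2x)·A and flux = 2EA, so 2EA = 2ρxA/ε₀ ⇒ E = |ρ|x/ε₀.
E = (4.67×10^-3)(0.00387)/(8.85×10^-12) = 2.04×10^6 N/C.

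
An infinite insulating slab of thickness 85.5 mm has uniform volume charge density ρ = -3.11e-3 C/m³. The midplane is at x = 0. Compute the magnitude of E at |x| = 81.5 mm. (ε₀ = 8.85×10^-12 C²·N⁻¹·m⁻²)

E ≈ 1.50×10^7 N/C

The point |x| = 81.5 mm lies outside the slab (half-thickness 0.04275 m). A symmetric pillbox spanning the full slab encloses Q_enc = ρ·d·A.
Flux = 2EA ⇒ E = |ρ|d/(2ε₀), independent of distance outside.
E = (3.11e-3)(0.0855)/(2·8.85×10^-12) = 1.50×10^7 N/C.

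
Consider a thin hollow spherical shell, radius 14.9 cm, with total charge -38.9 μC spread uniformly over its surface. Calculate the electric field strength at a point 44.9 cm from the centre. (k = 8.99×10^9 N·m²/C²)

|E| = 1.73×10^6 N/C

Use a concentric Gaussian sphere at r = 44.9 cm (r > 14.9 cm).
The entire shell is enclosed: Q_enc = -3.89e-5 C.
Gauss's law: E·4πr² = Q_enc/ε₀.
E = k|Q_enc|/r² = (8.99×10^9)(3.89×10^-5)/(0.449)² = 1.73e6 N/C.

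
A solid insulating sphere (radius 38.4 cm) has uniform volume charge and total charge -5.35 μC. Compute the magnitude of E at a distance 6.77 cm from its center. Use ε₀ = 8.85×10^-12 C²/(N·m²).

Use a concentric Gaussian sphere at r = 6.77 cm (r < R).
For a uniform sphere the enclosed fraction is (r/R)³, so Q_enc = (-5.35 μC)(0.0677/0.384)³ = -2.932×10^-8 C.
By Gauss's law, ∮E·dA = E·4πr² = Q_enc/ε₀.
E = |Q_enc|/(4πε₀r²) = (2.932e-8)/(4π·8.85×10^-12·(0.0677)²) = 5.75×10^4 N/C.

5.75e4 N/C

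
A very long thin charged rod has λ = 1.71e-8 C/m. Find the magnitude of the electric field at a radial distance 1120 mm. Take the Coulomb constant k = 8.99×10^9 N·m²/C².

E = 275 N/C

Take a coaxial cylindrical Gaussian surface of radius r = 1120 mm and length L.
Q_enc = λL, so λ_enc = 1.71e-8 C/m.
By Gauss's law (flux through the curved wall only), E·2πrL = λ_enc L/ε₀.
E = 2k|λ_enc|/r = 2(8.99×10^9)(1.71×10^-8)/(1.12) = 275 N/C.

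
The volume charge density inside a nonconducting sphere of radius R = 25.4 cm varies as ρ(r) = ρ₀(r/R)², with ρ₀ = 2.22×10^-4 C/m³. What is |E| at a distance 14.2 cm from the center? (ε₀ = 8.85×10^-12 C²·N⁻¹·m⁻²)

By spherical symmetry E is radial; choose a Gaussian sphere of radius r = 14.2 cm (r < R).
Integrate the density: Q_enc = 4π ∫₀^r ρ₀(r'/R)^2 r'² dr' = 4πρ₀ r^5/(5·R²) = 4.993×10^-7 C.
Since E is radial and uniform over the Gaussian sphere, Φ = E·4πr² = Q_enc/ε₀.
E = |Q_enc|/(4πε₀r²) = (4.993×10^-7)/(4π·8.85×10^-12·(0.142)²) = 2.23e5 N/C.

2.23×10^5 V/m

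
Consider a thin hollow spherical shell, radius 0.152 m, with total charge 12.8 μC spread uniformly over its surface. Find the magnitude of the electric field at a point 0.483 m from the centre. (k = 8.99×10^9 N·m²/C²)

Take a concentric spherical Gaussian surface of radius r = 0.483 m (r > 0.152 m).
The entire shell is enclosed: Q_enc = 1.28×10^-5 C.
By Gauss's law, ∮E·dA = E·4πr² = Q_enc/ε₀.
E = k|Q_enc|/r² = (8.99×10^9)(1.28×10^-5)/(0.483)² = 4.93×10^5 N/C.

|E| = 4.93×10^5 N/C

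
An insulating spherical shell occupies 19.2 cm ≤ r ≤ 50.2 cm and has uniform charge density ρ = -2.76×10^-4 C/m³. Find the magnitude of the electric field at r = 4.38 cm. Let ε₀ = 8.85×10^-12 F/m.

Symmetry ⇒ E = E(r) r̂. Gaussian sphere of radius r = 4.38 cm (r < 19.2 cm, inside the empty cavity).
Q_enc = 0 (all charge lies at larger r); Gauss's law gives E = 0.

E = 0 (no enclosed charge)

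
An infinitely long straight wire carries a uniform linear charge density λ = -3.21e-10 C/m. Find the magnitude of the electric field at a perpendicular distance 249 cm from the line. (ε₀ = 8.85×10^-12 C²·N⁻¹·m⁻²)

|E| ≈ 2.32 N/C

By cylindrical symmetry E is radial; use a coaxial Gaussian cylinder of radius 249 cm and length L.
Q_enc = λL, so λ_enc = -3.21e-10 C/m.
Applying ∮E·dA = Q_enc/ε₀ with the end caps contributing no flux:
E = |λ_enc|/(2πε₀r) = (3.21×10^-10)/(2π·8.85×10^-12·2.49) = 2.32 N/C.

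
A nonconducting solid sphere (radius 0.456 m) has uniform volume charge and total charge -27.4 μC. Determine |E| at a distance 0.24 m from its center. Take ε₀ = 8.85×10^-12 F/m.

E = 6.24×10^5 N/C

Take a concentric spherical Gaussian surface of radius r = 0.24 m (r < R).
Only the charge within r is enclosed: Q_enc = Q·(r/R)³ = (-27.4 μC)·(0.24 m/0.456 m)³ = -3.995e-6 C.
By Gauss's law, ∮E·dA = E·4πr² = Q_enc/ε₀.
E = |Q_enc|/(4πε₀r²) = (3.995e-6)/(4π·8.85×10^-12·(0.24)²) = 6.24e5 N/C.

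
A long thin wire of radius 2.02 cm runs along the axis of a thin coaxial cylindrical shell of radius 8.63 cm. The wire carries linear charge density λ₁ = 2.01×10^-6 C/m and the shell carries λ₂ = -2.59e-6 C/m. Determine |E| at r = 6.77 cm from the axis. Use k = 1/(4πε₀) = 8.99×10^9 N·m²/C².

|E| = 5.34×10^5 N/C

Choose a coaxial cylinder of radius r = 6.77 cm (arbitrary length L) as the Gaussian surface (between the conductors, 2.02 cm < r < 8.63 cm).
Only the inner wire is enclosed; the outer shell contributes nothing inside itself. λ_enc = λ₁ = 2.01e-6 C/m.
Gauss's law: E·2πrL = λ_enc L/ε₀.
E = 2k|λ_enc|/r = 2(8.99×10^9)(2.01×10^-6)/(0.0677) = 5.34×10^5 N/C.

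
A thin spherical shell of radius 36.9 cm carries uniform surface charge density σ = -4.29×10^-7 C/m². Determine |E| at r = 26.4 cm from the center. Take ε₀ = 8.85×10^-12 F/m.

E = 0

Take a concentric spherical Gaussian surface of radius r = 26.4 cm (inside the shell, r < 36.9 cm).
No charge lies within this surface, so Q_enc = 0 and Gauss's law gives E·4πr² = 0 ⇒ E = 0.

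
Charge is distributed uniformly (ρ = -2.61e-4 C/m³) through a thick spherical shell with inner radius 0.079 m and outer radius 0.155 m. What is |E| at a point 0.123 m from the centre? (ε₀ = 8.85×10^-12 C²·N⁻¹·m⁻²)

By spherical symmetry E is radial; choose a Gaussian sphere of radius r = 0.123 m (within the shell material, 0.079 m < r < 0.155 m).
Only the shell between 0.079 m and r is enclosed: Q_enc = ρ·(4π/3)(r³ − a³) = (-2.61×10^-4)·(4π/3)·((0.123)³ − (0.079)³) = -1.495×10^-6 C.
Gauss's law: E·4πr² = Q_enc/ε₀.
E = |Q_enc|/(4πε₀r²) = (1.495×10^-6)/(4π·8.85×10^-12·(0.123)²) = 8.89×10^5 N/C.

|E| ≈ 8.89×10^5 N/C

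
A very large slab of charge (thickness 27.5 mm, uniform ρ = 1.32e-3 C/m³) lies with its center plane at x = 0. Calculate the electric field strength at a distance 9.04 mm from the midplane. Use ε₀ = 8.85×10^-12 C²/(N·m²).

By symmetry E is perpendicular to the slab. A Gaussian pillbox from −9.04 mm to +9.04 mm (face area A) lies entirely within the slab.
Q_enc = ρ·(2x)·A and flux = 2EA, so 2EA = 2ρxA/ε₀ ⇒ E = |ρ|x/ε₀.
E = (1.32e-3)(0.00904)/(8.85×10^-12) = 1.35×10^6 N/C.

|E| = 1.35×10^6 N/C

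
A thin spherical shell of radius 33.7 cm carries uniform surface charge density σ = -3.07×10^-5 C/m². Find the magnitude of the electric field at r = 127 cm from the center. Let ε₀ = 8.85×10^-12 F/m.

E ≈ 2.44×10^5 N/C

Use a concentric Gaussian sphere at r = 127 cm (r > 33.7 cm).
The entire shell is enclosed: Q_enc = σ·4πR² = (-3.07×10^-5)·4π·(0.337)² = -4.381×10^-5 C.
Applying ∮E·dA = Q_enc/ε₀ with Φ = E(4πr²):
E = |Q_enc|/(4πε₀r²) = (4.381×10^-5)/(4π·8.85×10^-12·(1.27)²) = 2.44e5 N/C.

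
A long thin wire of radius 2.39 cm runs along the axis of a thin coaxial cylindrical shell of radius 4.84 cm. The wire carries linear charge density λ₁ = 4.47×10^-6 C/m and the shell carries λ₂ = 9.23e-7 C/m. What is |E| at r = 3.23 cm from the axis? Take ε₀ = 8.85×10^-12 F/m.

E ≈ 2.49e6 N/C

Choose a coaxial cylinder of radius r = 3.23 cm (arbitrary length L) as the Gaussian surface (between the conductors, 2.39 cm < r < 4.84 cm).
The shell at 4.84 cm lies outside the Gaussian surface, so λ_enc = λ₁ = 4.47×10^-6 C/m.
Applying ∮E·dA = Q_enc/ε₀ with the end caps contributing no flux:
E = |λ_enc|/(2πε₀r) = (4.47e-6)/(2π·8.85×10^-12·0.0323) = 2.49×10^6 N/C.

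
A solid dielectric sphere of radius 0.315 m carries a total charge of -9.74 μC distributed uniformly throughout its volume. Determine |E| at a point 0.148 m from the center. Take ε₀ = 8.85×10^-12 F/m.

Symmetry ⇒ E = E(r) r̂. Gaussian sphere of radius r = 0.148 m (r < R).
Only the charge within r is enclosed: Q_enc = Q·(r/R)³ = (-9.74 μC)·(0.148 m/0.315 m)³ = -1.01×10^-6 C.
By Gauss's law, ∮E·dA = E·4πr² = Q_enc/ε₀.
E = |Q_enc|/(4πε₀r²) = (1.01×10^-6)/(4π·8.85×10^-12·(0.148)²) = 4.15e5 N/C.

|E| = 4.15×10^5 V/m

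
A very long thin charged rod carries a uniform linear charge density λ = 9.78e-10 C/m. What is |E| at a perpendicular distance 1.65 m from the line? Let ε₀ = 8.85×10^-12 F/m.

Take a coaxial cylindrical Gaussian surface of radius r = 1.65 m and length L.
Q_enc = λL, so λ_enc = 9.78e-10 C/m.
Gauss's law: E·2πrL = λ_enc L/ε₀.
E = |λ_enc|/(2πε₀r) = (9.78e-10)/(2π·8.85×10^-12·1.65) = 10.7 N/C.

E ≈ 10.7 N/C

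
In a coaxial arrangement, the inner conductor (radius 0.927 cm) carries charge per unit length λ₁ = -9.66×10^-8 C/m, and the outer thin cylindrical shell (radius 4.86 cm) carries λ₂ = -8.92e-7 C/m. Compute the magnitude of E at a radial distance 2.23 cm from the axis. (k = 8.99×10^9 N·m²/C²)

Take a coaxial cylindrical Gaussian surface of radius r = 2.23 cm and length L (between the conductors, 0.927 cm < r < 4.86 cm).
The shell at 4.86 cm lies outside the Gaussian surface, so λ_enc = λ₁ = -9.66×10^-8 C/m.
Gauss's law: E·2πrL = λ_enc L/ε₀.
E = 2k|λ_enc|/r = 2(8.99×10^9)(9.66×10^-8)/(0.0223) = 7.79e4 N/C.

|E| ≈ 7.79×10^4 V/m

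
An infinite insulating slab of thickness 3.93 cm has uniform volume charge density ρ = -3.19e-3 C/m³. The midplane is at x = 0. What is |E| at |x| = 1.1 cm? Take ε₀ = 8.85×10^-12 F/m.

By symmetry E is perpendicular to the slab. A Gaussian pillbox from −1.1 cm to +1.1 cm (face area A) lies entirely within the slab.
Q_enc = ρ·(2x)·A and flux = 2EA, so 2EA = 2ρxA/ε₀ ⇒ E = |ρ|x/ε₀.
E = (3.19×10^-3)(0.011)/(8.85×10^-12) = 3.96×10^6 N/C.

|E| ≈ 3.96×10^6 N/C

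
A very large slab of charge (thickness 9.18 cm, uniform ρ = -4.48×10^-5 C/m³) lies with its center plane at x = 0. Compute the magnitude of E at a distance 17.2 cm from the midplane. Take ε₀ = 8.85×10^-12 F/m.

The point |x| = 17.2 cm lies outside the slab (half-thickness 0.0459 m). A symmetric pillbox spanning the full slab encloses Q_enc = ρ·d·A.
Flux = 2EA ⇒ E = |ρ|d/(2ε₀), independent of distance outside.
E = (4.48e-5)(0.0918)/(2·8.85×10^-12) = 2.32e5 N/C.

E = 2.32×10^5 N/C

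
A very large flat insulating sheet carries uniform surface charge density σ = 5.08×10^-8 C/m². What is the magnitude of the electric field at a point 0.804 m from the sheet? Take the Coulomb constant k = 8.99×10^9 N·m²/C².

E = 2.87e3 N/C

The symmetry is planar: E is normal to the sheet and the same magnitude on both sides. Take a pillbox straddling the sheet with end-cap area A.
Flux Φ = 2EA and Q_enc = σA, so 2EA = σA/ε₀ ⇒ E = |σ|/(2ε₀), independent of distance.
E = 2πk|σ| = 2π(8.99×10^9)(5.08×10^-8) = 2.87×10^3 N/C.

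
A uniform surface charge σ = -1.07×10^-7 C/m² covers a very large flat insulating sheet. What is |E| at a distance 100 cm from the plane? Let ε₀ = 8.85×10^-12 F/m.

E ≈ 6.05e3 N/C

The symmetry is planar: E is normal to the sheet and the same magnitude on both sides. Take a pillbox straddling the sheet with end-cap area A.
Only the two end caps contribute flux: Φ = 2EA. With Q_enc = σA, Gauss's law gives E = |σ|/(2ε₀).
E = |σ|/(2ε₀) = (1.07×10^-7)/(2·8.85×10^-12) = 6.05×10^3 N/C.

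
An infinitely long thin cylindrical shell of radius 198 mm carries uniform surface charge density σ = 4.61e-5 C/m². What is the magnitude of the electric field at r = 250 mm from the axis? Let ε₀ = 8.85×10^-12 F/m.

Take a coaxial cylindrical Gaussian surface of radius r = 250 mm and length L (r > 198 mm).
The whole shell is enclosed: λ_enc = σ·2πR = (4.61×10^-5)·2π·(0.198) = 5.735×10^-5 C/m.
Gauss's law: E·2πrL = λ_enc L/ε₀.
E = |λ_enc|/(2πε₀r) = (5.735×10^-5)/(2π·8.85×10^-12·0.25) = 4.13e6 N/C.

|E| ≈ 4.13e6 V/m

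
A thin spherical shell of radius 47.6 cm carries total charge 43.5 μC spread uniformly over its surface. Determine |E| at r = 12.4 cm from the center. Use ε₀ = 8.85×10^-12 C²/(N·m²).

By spherical symmetry E is radial; choose a Gaussian sphere of radius r = 12.4 cm (inside the shell, r < 47.6 cm).
All the charge is outside the Gaussian surface: Q_enc = 0, hence E = 0 everywhere inside the shell.

|E| = 0 N/C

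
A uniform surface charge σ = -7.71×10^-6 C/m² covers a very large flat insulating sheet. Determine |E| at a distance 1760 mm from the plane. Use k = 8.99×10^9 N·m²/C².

|E| ≈ 4.36×10^5 N/C

The symmetry is planar: E is normal to the sheet and the same magnitude on both sides. Take a pillbox straddling the sheet with end-cap area A.
Flux Φ = 2EA and Q_enc = σA, so 2EA = σA/ε₀ ⇒ E = |σ|/(2ε₀), independent of distance.
E = 2πk|σ| = 2π(8.99×10^9)(7.71×10^-6) = 4.36×10^5 N/C.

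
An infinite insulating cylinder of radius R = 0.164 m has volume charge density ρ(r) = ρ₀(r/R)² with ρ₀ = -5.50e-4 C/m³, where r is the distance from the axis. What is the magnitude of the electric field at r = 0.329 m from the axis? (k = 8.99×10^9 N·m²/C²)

Take a coaxial cylindrical Gaussian surface of radius r = 0.329 m and length L (r > R, full charge per length enclosed).
λ_enc = 2π ∫₀^R ρ₀(r'/R)^2 r' dr' = 2πρ₀R²/4 = -2.324×10^-5 C/m.
Gauss's law: E·2πrL = λ_enc L/ε₀.
E = 2k|λ_enc|/r = 2(8.99×10^9)(2.324×10^-5)/(0.329) = 1.27×10^6 N/C.

|E| = 1.27×10^6 N/C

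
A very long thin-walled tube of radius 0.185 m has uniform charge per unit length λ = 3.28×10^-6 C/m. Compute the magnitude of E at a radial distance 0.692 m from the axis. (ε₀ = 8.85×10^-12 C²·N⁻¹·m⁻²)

E ≈ 8.52×10^4 N/C

By cylindrical symmetry E is radial; use a coaxial Gaussian cylinder of radius 0.692 m and length L (r > 0.185 m).
The full line charge is enclosed: λ_enc = 3.28×10^-6 C/m.
Applying ∮E·dA = Q_enc/ε₀ with the end caps contributing no flux:
E = |λ_enc|/(2πε₀r) = (3.28×10^-6)/(2π·8.85×10^-12·0.692) = 8.52×10^4 N/C.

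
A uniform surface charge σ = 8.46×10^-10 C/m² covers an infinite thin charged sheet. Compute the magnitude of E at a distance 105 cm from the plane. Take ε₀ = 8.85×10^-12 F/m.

The symmetry is planar: E is normal to the sheet and the same magnitude on both sides. Take a pillbox straddling the sheet with end-cap area A.
Only the two end caps contribute flux: Φ = 2EA. With Q_enc = σA, Gauss's law gives E = |σ|/(2ε₀).
E = |σ|/(2ε₀) = (8.46e-10)/(2·8.85×10^-12) = 47.8 N/C.

E = 47.8 V/m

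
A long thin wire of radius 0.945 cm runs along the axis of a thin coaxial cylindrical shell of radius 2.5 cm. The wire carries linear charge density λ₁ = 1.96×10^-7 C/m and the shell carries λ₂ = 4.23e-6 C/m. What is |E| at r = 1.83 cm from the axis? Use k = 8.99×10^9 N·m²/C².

By cylindrical symmetry E is radial; use a coaxial Gaussian cylinder of radius 1.83 cm and length L (between the conductors, 0.945 cm < r < 2.5 cm).
Only the inner wire is enclosed; the outer shell contributes nothing inside itself. λ_enc = λ₁ = 1.96×10^-7 C/m.
By Gauss's law (flux through the curved wall only), E·2πrL = λ_enc L/ε₀.
E = 2k|λ_enc|/r = 2(8.99×10^9)(1.96×10^-7)/(0.0183) = 1.93e5 N/C.

1.93e5 N/C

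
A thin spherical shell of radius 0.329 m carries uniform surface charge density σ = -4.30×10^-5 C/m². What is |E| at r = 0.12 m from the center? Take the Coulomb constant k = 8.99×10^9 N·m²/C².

By spherical symmetry E is radial; choose a Gaussian sphere of radius r = 0.12 m (inside the shell, r < 0.329 m).
No charge lies within this surface, so Q_enc = 0 and Gauss's law gives E·4πr² = 0 ⇒ E = 0.

E = 0 (no enclosed charge)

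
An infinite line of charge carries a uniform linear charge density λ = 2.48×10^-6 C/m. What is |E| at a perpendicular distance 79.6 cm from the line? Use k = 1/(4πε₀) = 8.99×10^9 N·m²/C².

|E| = 5.60e4 N/C

Choose a coaxial cylinder of radius r = 79.6 cm (arbitrary length L) as the Gaussian surface.
Q_enc = λL, so λ_enc = 2.48e-6 C/m.
Since E is radial and uniform over the curved surface, Φ = E·2πrL = Q_enc/ε₀ = λ_enc L/ε₀.
E = 2k|λ_enc|/r = 2(8.99×10^9)(2.48×10^-6)/(0.796) = 5.60e4 N/C.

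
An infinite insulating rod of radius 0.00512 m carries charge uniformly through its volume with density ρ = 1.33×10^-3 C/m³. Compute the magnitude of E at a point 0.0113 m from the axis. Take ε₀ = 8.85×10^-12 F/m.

E = 1.74×10^5 N/C

Coaxial Gaussian cylinder, radius r = 0.0113 m, length L (r > 0.00512 m, full cross-section enclosed).
λ_enc = ρ·πR² = (1.33×10^-3)π(0.00512)² = 1.095×10^-7 C/m.
Since E is radial and uniform over the curved surface, Φ = E·2πrL = Q_enc/ε₀ = λ_enc L/ε₀.
E = |λ_enc|/(2πε₀r) = (1.095×10^-7)/(2π·8.85×10^-12·0.0113) = 1.74×10^5 N/C.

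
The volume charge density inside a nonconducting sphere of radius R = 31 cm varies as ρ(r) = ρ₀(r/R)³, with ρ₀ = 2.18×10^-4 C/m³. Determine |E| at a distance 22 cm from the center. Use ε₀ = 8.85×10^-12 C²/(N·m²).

3.23e5 N/C

Take a concentric spherical Gaussian surface of radius r = 22 cm (r < R).
Integrate the density: Q_enc = 4π ∫₀^r ρ₀(r'/R)^3 r'² dr' = 4πρ₀ r^6/(6·R³) = 1.738e-6 C.
Since E is radial and uniform over the Gaussian sphere, Φ = E·4πr² = Q_enc/ε₀.
E = |Q_enc|/(4πε₀r²) = (1.738×10^-6)/(4π·8.85×10^-12·(0.22)²) = 3.23e5 N/C.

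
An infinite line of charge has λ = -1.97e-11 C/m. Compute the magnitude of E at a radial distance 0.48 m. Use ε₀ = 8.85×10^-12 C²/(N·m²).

0.738 N/C

By cylindrical symmetry E is radial; use a coaxial Gaussian cylinder of radius 0.48 m and length L.
Q_enc = λL, so λ_enc = -1.97×10^-11 C/m.
By Gauss's law (flux through the curved wall only), E·2πrL = λ_enc L/ε₀.
E = |λ_enc|/(2πε₀r) = (1.97e-11)/(2π·8.85×10^-12·0.48) = 0.738 N/C.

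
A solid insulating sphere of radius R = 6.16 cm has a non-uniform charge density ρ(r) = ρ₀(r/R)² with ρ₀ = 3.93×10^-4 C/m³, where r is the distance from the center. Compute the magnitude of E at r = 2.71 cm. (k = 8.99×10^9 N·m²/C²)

E ≈ 4.66×10^4 N/C

Take a concentric spherical Gaussian surface of radius r = 2.71 cm (r < R).
Q_enc = ∫₀^r ρ(r')·4πr'² dr' = (4πρ₀/R²) ∫₀^r r'^4 dr' = 4πρ₀ r^5/(5·R²) = 3.805×10^-9 C.
Gauss's law: E·4πr² = Q_enc/ε₀.
E = k|Q_enc|/r² = (8.99×10^9)(3.805×10^-9)/(0.0271)² = 4.66e4 N/C.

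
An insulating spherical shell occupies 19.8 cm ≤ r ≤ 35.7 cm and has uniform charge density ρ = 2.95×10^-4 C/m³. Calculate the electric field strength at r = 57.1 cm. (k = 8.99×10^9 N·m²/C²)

|E| = 1.29×10^6 V/m

Use a concentric Gaussian sphere at r = 57.1 cm (r > 35.7 cm, enclosing the whole shell).
Q_enc = ρ·(4π/3)(b³ − a³) = (2.95×10^-4)·(4π/3)·((0.357)³ − (0.198)³) = 4.663×10^-5 C.
By Gauss's law, ∮E·dA = E·4πr² = Q_enc/ε₀.
E = k|Q_enc|/r² = (8.99×10^9)(4.663e-5)/(0.571)² = 1.29×10^6 N/C.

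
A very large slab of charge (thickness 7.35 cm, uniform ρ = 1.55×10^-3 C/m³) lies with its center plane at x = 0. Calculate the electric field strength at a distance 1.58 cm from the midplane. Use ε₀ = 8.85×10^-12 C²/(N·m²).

By symmetry E is perpendicular to the slab. A Gaussian pillbox from −1.58 cm to +1.58 cm (face area A) lies entirely within the slab.
Q_enc = ρ·(2x)·A and flux = 2EA, so 2EA = 2ρxA/ε₀ ⇒ E = |ρ|x/ε₀.
E = (1.55×10^-3)(0.0158)/(8.85×10^-12) = 2.77×10^6 N/C.

|E| = 2.77×10^6 V/m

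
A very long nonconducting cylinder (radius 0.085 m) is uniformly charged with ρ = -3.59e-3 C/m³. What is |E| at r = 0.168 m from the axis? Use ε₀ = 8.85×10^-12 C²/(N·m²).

|E| = 8.72×10^6 N/C

By cylindrical symmetry E is radial; use a coaxial Gaussian cylinder of radius 0.168 m and length L (r > 0.085 m, full cross-section enclosed).
λ_enc = ρ·πR² = (-3.59e-3)π(0.085)² = -8.149×10^-5 C/m.
Since E is radial and uniform over the curved surface, Φ = E·2πrL = Q_enc/ε₀ = λ_enc L/ε₀.
E = |λ_enc|/(2πε₀r) = (8.149×10^-5)/(2π·8.85×10^-12·0.168) = 8.72×10^6 N/C.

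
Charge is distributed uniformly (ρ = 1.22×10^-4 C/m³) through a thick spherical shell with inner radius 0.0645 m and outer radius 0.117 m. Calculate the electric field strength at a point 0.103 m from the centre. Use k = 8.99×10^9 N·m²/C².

|E| = 3.57×10^5 N/C

By spherical symmetry E is radial; choose a Gaussian sphere of radius r = 0.103 m (within the shell material, 0.0645 m < r < 0.117 m).
Enclosed charge is the volume from a to r: Q_enc = (4π/3)ρ(r³ − a³) = 4.213×10^-7 C.
Gauss's law: E·4πr² = Q_enc/ε₀.
E = k|Q_enc|/r² = (8.99×10^9)(4.213e-7)/(0.103)² = 3.57×10^5 N/C.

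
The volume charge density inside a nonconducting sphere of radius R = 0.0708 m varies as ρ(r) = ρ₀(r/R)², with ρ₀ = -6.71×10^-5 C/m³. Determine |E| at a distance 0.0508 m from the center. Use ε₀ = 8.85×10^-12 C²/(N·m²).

|E| ≈ 3.97e4 V/m

By spherical symmetry E is radial; choose a Gaussian sphere of radius r = 0.0508 m (r < R).
Q_enc = ∫₀^r ρ(r')·4πr'² dr' = (4πρ₀/R²) ∫₀^r r'^4 dr' = 4πρ₀ r^5/(5·R²) = -1.138×10^-8 C.
Since E is radial and uniform over the Gaussian sphere, Φ = E·4πr² = Q_enc/ε₀.
E = |Q_enc|/(4πε₀r²) = (1.138×10^-8)/(4π·8.85×10^-12·(0.0508)²) = 3.97×10^4 N/C.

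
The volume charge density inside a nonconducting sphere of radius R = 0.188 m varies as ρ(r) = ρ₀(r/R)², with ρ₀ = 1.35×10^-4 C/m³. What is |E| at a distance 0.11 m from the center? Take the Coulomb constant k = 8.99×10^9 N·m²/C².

|E| ≈ 1.15×10^5 N/C

Symmetry ⇒ E = E(r) r̂. Gaussian sphere of radius r = 0.11 m (r < R).
Q_enc = ∫₀^r ρ(r')·4πr'² dr' = (4πρ₀/R²) ∫₀^r r'^4 dr' = 4πρ₀ r^5/(5·R²) = 1.546e-7 C.
Since E is radial and uniform over the Gaussian sphere, Φ = E·4πr² = Q_enc/ε₀.
E = k|Q_enc|/r² = (8.99×10^9)(1.546×10^-7)/(0.11)² = 1.15×10^5 N/C.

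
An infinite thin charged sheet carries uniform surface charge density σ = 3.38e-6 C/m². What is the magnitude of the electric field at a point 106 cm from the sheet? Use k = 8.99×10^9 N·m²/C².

|E| ≈ 1.91×10^5 N/C

The symmetry is planar: E is normal to the sheet and the same magnitude on both sides. Take a pillbox straddling the sheet with end-cap area A.
Flux Φ = 2EA and Q_enc = σA, so 2EA = σA/ε₀ ⇒ E = |σ|/(2ε₀), independent of distance.
E = 2πk|σ| = 2π(8.99×10^9)(3.38×10^-6) = 1.91×10^5 N/C.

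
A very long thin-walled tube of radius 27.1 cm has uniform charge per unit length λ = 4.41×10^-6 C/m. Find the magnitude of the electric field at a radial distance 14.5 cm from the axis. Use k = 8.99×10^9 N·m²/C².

Take a coaxial cylindrical Gaussian surface of radius r = 14.5 cm and length L (r < 27.1 cm, inside the shell).
All the surface charge lies outside this cylinder: Q_enc = 0, hence E = 0.

E = 0 (no enclosed charge)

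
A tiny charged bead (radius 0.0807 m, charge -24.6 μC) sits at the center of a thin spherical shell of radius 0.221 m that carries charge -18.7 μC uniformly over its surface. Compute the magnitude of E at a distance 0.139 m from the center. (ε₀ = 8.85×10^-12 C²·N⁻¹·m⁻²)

|E| = 1.14e7 N/C

Take a concentric spherical Gaussian surface of radius r = 0.139 m (between the bodies, 0.0807 m < r < 0.221 m).
The shell at 0.221 m lies outside the Gaussian surface, so Q_enc = -24.6 μC = -2.46×10^-5 C.
Since E is radial and uniform over the Gaussian sphere, Φ = E·4πr² = Q_enc/ε₀.
E = |Q_enc|/(4πε₀r²) = (2.46×10^-5)/(4π·8.85×10^-12·(0.139)²) = 1.14×10^7 N/C.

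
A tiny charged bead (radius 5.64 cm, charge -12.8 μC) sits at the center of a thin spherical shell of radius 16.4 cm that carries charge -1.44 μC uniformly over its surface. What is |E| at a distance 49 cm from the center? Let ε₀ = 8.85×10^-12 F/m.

E ≈ 5.33×10^5 N/C

Use a concentric Gaussian sphere at r = 49 cm (r > 16.4 cm, enclosing both).
Q_enc = (-12.8 μC) + (-1.44 μC) = -1.424×10^-5 C.
Applying ∮E·dA = Q_enc/ε₀ with Φ = E(4πr²):
E = |Q_enc|/(4πε₀r²) = (1.424×10^-5)/(4π·8.85×10^-12·(0.49)²) = 5.33×10^5 N/C.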